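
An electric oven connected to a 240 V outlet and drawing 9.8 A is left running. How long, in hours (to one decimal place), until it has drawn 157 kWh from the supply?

66.8 h

Power = 9.8 A × 240 V = 2352 W = 2.352 kW
Hours = 157 kWh ÷ 2.352 kW = 66.8 h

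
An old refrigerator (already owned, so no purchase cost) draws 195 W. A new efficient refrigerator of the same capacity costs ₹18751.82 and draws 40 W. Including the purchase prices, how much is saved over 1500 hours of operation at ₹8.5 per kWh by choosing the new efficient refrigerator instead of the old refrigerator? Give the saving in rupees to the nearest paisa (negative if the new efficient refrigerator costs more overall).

-₹16775.57

old refrigerator: ₹0.00 + (195/1000) kW × 1500 h × ₹8.5 = ₹0.00 + ₹2486.25 = ₹2486.25
new efficient refrigerator: ₹18751.82 + (40/1000) kW × 1500 h × ₹8.5 = ₹18751.82 + ₹510 = ₹19261.82
Saving = ₹2486.25 − ₹19261.82 = −₹16775.57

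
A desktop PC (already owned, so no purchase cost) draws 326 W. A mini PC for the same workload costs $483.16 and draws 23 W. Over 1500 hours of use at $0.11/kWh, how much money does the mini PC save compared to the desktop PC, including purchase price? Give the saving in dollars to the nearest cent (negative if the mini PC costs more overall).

-$433.17

desktop PC: $0.00 + (326/1000) kW × 1500 h × $0.11 = $0.00 + $53.79 = $53.79
mini PC: $483.16 + (23/1000) kW × 1500 h × $0.11 = $483.16 + $3.795 = $486.955
Saving = $53.79 − $486.955 = −$433.165 → -$433.17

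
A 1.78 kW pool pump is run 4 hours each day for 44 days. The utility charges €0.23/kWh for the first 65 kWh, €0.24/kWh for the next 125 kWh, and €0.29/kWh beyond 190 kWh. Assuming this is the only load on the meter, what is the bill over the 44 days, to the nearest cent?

€80.70

Runtime = 4 h/day × 44 days = 176 h
Energy = 1.78 kW × 176 h = 313.28 kWh
Tier 1 (0–65 kWh): 65 × €0.23 = €14.95
Tier 2 (65–190 kWh): 125 × €0.24 = €30
Above 190 kWh: 123.28 × €0.29 = €35.7512
Bill = €80.70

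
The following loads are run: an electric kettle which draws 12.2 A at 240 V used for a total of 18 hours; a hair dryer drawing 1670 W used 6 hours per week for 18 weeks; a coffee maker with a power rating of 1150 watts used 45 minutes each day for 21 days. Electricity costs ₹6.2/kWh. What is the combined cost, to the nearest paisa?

electric kettle: Power = 12.2 A × 240 V = 2928 W = 2.928 kW
electric kettle: 2.928 kW × 18 h = 52.704 kWh
hair dryer: Runtime = 6 h/week × 18 weeks = 108 h
hair dryer: 1.67 kW × 108 h = 180.36 kWh
coffee maker: Runtime = 45 min × 21 = 945 min = 15.75 h
coffee maker: 1.15 kW × 15.75 h = 18.1125 kWh
Total energy = 251.1765 kWh
Cost = 251.1765 × ₹6.2 = ₹1557.29

₹1557.29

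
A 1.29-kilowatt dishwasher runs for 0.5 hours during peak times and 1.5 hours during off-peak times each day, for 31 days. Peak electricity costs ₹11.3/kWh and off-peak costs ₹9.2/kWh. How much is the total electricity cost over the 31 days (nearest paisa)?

₹777.81

Peak energy = 1.29 kW × 0.5 h × 31 = 19.995 kWh
Off-peak energy = 1.29 kW × 1.5 h × 31 = 59.985 kWh
Cost = 19.995 × ₹11.3 + 59.985 × ₹9.2 = ₹225.9435 + ₹551.862 = ₹777.81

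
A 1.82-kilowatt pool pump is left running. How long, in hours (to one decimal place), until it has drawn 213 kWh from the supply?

Hours = 213 kWh ÷ 1.82 kW = 117.0 h

117.0 h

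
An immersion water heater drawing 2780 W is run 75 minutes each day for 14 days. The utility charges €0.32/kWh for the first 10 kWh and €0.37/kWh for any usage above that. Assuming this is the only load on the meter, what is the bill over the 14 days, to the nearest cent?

Runtime = 75 min × 14 = 1050 min = 17.5 h
Energy = 2.78 kW × 17.5 h = 48.65 kWh
Tier 1 (0–10 kWh): 10 × €0.32 = €3.2
Above 10 kWh: 38.65 × €0.37 = €14.3005
Bill = €17.50

€17.50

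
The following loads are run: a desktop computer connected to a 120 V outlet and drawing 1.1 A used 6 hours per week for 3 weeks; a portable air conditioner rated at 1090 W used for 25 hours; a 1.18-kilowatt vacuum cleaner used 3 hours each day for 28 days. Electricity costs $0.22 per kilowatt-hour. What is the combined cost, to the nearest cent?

desktop computer: Power = 1.1 A × 120 V = 132 W = 0.132 kW
desktop computer: Runtime = 6 h/week × 3 weeks = 18 h
desktop computer: 0.132 kW × 18 h = 2.376 kWh
portable air conditioner: 1.09 kW × 25 h = 27.25 kWh
vacuum cleaner: Runtime = 3 h/day × 28 days = 84 h
vacuum cleaner: 1.18 kW × 84 h = 99.12 kWh
Total energy = 128.746 kWh
Cost = 128.746 × $0.22 = $28.32

$28.32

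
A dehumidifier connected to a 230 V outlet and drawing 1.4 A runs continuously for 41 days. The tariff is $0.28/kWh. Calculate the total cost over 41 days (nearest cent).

Power = 1.4 A × 230 V = 322 W = 0.322 kW
Runtime = 24 h × 41 = 984 h
Energy = 0.322 kW × 984 h = 316.848 kWh
Cost = 316.848 kWh × $0.28/kWh = $88.72

$88.72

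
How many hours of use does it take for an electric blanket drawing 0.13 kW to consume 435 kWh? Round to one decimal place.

Hours = 435 kWh ÷ 0.13 kW = 3346.2 h

3346.2 h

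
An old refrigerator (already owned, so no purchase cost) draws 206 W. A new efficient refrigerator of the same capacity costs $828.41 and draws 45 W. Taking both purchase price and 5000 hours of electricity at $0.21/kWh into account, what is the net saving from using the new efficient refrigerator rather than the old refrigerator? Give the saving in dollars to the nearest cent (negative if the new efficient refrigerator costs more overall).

-$659.36

old refrigerator: $0.00 + (206/1000) kW × 5000 h × $0.21 = $0.00 + $216.3 = $216.3
new efficient refrigerator: $828.41 + (45/1000) kW × 5000 h × $0.21 = $828.41 + $47.25 = $875.66
Saving = $216.3 − $875.66 = −$659.36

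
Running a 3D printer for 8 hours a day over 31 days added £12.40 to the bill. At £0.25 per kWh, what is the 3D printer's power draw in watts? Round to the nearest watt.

Energy = £12.40 ÷ £0.25/kWh = 49.6 kWh
Runtime = 8 h/day × 31 days = 248 h
Power = 49.6 kWh ÷ 248 h = 0.2 kW = 200 W

200 W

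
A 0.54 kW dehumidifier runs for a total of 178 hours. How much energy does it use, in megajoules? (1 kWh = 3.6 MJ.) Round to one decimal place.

346.0 MJ

Energy = 0.54 kW × 178 h = 96.12 kWh
= 96.12 × 3.6 MJ = 346.0 MJ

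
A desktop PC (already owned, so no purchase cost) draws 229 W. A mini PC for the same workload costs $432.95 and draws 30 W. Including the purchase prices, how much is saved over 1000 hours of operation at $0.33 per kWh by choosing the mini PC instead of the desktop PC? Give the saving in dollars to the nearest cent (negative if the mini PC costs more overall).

-$367.28

desktop PC: $0.00 + (229/1000) kW × 1000 h × $0.33 = $0.00 + $75.57 = $75.57
mini PC: $432.95 + (30/1000) kW × 1000 h × $0.33 = $432.95 + $9.9 = $442.85
Saving = $75.57 − $442.85 = −$367.28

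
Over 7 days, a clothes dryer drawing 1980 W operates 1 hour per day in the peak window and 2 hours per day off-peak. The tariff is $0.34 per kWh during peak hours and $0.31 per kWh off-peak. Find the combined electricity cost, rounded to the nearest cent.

$13.31

Peak energy = 1.98 kW × 1 h × 7 = 13.86 kWh
Off-peak energy = 1.98 kW × 2 h × 7 = 27.72 kWh
Cost = 13.86 × $0.34 + 27.72 × $0.31 = $4.7124 + $8.5932 = $13.31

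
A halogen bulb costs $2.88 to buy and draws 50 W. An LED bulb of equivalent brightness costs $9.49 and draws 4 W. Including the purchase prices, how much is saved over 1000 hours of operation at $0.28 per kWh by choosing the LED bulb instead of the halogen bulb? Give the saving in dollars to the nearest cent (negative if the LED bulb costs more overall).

$6.27

halogen bulb: $2.88 + (50/1000) kW × 1000 h × $0.28 = $2.88 + $14 = $16.88
LED bulb: $9.49 + (4/1000) kW × 1000 h × $0.28 = $9.49 + $1.12 = $10.61
Saving = $16.88 − $10.61 = $6.27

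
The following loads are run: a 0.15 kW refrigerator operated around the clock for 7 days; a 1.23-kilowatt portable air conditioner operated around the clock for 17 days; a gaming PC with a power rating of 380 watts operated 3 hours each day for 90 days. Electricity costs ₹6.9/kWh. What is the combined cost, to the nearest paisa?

₹4344.52

refrigerator: Runtime = 24 h × 7 = 168 h
refrigerator: 0.15 kW × 168 h = 25.2 kWh
portable air conditioner: Runtime = 24 h × 17 = 408 h
portable air conditioner: 1.23 kW × 408 h = 501.84 kWh
gaming PC: Runtime = 3 h/day × 90 days = 270 h
gaming PC: 0.38 kW × 270 h = 102.6 kWh
Total energy = 629.64 kWh
Cost = 629.64 × ₹6.9 = ₹4344.52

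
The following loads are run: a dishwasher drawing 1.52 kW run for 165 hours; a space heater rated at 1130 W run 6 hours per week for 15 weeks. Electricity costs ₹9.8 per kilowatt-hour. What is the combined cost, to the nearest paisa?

dishwasher: 1.52 kW × 165 h = 250.8 kWh
space heater: Runtime = 6 h/week × 15 weeks = 90 h
space heater: 1.13 kW × 90 h = 101.7 kWh
Total energy = 352.5 kWh
Cost = 352.5 × ₹9.8 = ₹3454.50

₹3454.50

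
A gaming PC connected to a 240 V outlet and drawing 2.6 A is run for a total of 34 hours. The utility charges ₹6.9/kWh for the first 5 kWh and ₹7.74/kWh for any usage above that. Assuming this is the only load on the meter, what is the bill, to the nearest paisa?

Power = 2.6 A × 240 V = 624 W = 0.624 kW
Energy = 0.624 kW × 34 h = 21.216 kWh
Tier 1 (0–5 kWh): 5 × ₹6.9 = ₹34.5
Above 5 kWh: 16.216 × ₹7.74 = ₹125.51184
Bill = ₹160.01

₹160.01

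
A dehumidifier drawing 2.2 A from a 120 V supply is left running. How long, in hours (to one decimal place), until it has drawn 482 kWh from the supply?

Power = 2.2 A × 120 V = 264 W = 0.264 kW
Hours = 482 kWh ÷ 0.264 kW = 1825.8 h

1825.8 h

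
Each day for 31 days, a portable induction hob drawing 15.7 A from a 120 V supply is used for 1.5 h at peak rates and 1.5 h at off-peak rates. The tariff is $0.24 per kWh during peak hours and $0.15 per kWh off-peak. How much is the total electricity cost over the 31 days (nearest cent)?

Power = 15.7 A × 120 V = 1884 W = 1.884 kW
Peak energy = 1.884 kW × 1.5 h × 31 = 87.606 kWh
Off-peak energy = 1.884 kW × 1.5 h × 31 = 87.606 kWh
Cost = 87.606 × $0.24 + 87.606 × $0.15 = $21.02544 + $13.1409 = $34.17

$34.17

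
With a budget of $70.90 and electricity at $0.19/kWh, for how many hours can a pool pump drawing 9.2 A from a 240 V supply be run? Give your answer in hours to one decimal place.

Power = 9.2 A × 240 V = 2208 W = 2.208 kW
Energy available = $70.90 ÷ $0.19/kWh = 373.1579 kWh
Hours = 373.1579 kWh ÷ 2.208 kW = 169.0 h

169.0 h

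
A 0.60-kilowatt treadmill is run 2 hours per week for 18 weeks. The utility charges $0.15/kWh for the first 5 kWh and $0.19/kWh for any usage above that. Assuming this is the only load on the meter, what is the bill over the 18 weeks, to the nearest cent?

$3.90

Runtime = 2 h/week × 18 weeks = 36 h
Energy = 0.6 kW × 36 h = 21.6 kWh
Tier 1 (0–5 kWh): 5 × $0.15 = $0.75
Above 5 kWh: 16.6 × $0.19 = $3.154
Bill = $3.90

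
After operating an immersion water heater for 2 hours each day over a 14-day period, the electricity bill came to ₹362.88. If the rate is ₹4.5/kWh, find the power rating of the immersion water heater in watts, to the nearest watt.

2880 W

Energy = ₹362.88 ÷ ₹4.5/kWh = 80.64 kWh
Runtime = 2 h/day × 14 days = 28 h
Power = 80.64 kWh ÷ 28 h = 2.88 kW = 2880 W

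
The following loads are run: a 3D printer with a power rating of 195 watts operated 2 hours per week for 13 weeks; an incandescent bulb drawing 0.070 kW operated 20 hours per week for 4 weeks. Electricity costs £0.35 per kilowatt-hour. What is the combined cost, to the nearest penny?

£3.73

3D printer: Runtime = 2 h/week × 13 weeks = 26 h
3D printer: 0.195 kW × 26 h = 5.07 kWh
incandescent bulb: Runtime = 20 h/week × 4 weeks = 80 h
incandescent bulb: 0.07 kW × 80 h = 5.6 kWh
Total energy = 10.67 kWh
Cost = 10.67 × £0.35 = £3.73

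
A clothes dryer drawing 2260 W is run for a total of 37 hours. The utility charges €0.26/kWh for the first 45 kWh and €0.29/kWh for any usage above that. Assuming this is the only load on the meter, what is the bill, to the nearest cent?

€22.90

Energy = 2.26 kW × 37 h = 83.62 kWh
Tier 1 (0–45 kWh): 45 × €0.26 = €11.7
Above 45 kWh: 38.62 × €0.29 = €11.1998
Bill = €22.90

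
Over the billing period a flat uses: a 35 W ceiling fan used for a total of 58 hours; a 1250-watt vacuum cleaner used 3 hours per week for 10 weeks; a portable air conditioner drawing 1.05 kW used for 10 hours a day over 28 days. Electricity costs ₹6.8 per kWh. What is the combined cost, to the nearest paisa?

₹2268.00

ceiling fan: 0.035 kW × 58 h = 2.03 kWh
vacuum cleaner: Runtime = 3 h/week × 10 weeks = 30 h
vacuum cleaner: 1.25 kW × 30 h = 37.5 kWh
portable air conditioner: Runtime = 10 h/day × 28 days = 280 h
portable air conditioner: 1.05 kW × 280 h = 294 kWh
Total energy = 333.53 kWh
Cost = 333.53 × ₹6.8 = ₹2268.00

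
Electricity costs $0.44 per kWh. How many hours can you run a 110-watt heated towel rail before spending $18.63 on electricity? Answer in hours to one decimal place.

Energy available = $18.63 ÷ $0.44/kWh = 42.3409 kWh
Hours = 42.3409 kWh ÷ 0.11 kW = 384.9 h

384.9 h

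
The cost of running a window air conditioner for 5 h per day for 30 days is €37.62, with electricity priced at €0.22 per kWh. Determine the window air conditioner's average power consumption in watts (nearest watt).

Energy = €37.62 ÷ €0.22/kWh = 171 kWh
Runtime = 5 h/day × 30 days = 150 h
Power = 171 kWh ÷ 150 h = 1.14 kW = 1140 W

1140 W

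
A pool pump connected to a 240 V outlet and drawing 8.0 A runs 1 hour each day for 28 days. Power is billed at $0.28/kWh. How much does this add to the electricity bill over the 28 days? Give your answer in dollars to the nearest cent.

Power = 8.0 A × 240 V = 1920 W = 1.92 kW
Runtime = 1 h/day × 28 days = 28 h
Energy = 1.92 kW × 28 h = 53.76 kWh
Cost = 53.76 kWh × $0.28/kWh = $15.05

$15.05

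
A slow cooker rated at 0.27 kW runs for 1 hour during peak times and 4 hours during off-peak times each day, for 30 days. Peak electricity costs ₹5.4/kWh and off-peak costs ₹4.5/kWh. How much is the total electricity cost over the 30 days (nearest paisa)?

₹189.54

Peak energy = 0.27 kW × 1 h × 30 = 8.1 kWh
Off-peak energy = 0.27 kW × 4 h × 30 = 32.4 kWh
Cost = 8.1 × ₹5.4 + 32.4 × ₹4.5 = ₹43.74 + ₹145.8 = ₹189.54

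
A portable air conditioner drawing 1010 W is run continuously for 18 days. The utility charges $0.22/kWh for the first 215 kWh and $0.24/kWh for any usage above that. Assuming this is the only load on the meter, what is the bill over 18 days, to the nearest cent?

$100.42

Runtime = 24 h × 18 = 432 h
Energy = 1.01 kW × 432 h = 436.32 kWh
Tier 1 (0–215 kWh): 215 × $0.22 = $47.3
Above 215 kWh: 221.32 × $0.24 = $53.1168
Bill = $100.42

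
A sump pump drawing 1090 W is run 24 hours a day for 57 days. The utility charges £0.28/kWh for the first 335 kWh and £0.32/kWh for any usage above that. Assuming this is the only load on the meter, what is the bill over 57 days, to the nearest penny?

£463.76

Runtime = 24 h × 57 = 1368 h
Energy = 1.09 kW × 1368 h = 1491.12 kWh
Tier 1 (0–335 kWh): 335 × £0.28 = £93.8
Above 335 kWh: 1156.12 × £0.32 = £369.9584
Bill = £463.76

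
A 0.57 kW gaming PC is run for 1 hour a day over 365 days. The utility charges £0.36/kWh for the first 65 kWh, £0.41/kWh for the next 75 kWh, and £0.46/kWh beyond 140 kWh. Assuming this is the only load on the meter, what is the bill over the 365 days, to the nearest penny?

Runtime = 1 h/day × 365 days = 365 h
Energy = 0.57 kW × 365 h = 208.05 kWh
Tier 1 (0–65 kWh): 65 × £0.36 = £23.4
Tier 2 (65–140 kWh): 75 × £0.41 = £30.75
Above 140 kWh: 68.05 × £0.46 = £31.303
Bill = £85.45

£85.45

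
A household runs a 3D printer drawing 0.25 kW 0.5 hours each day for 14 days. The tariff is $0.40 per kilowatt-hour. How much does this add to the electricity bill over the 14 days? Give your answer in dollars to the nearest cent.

Runtime = 0.5 h/day × 14 days = 7 h
Energy = 0.25 kW × 7 h = 1.75 kWh
Cost = 1.75 kWh × $0.40/kWh = $0.70

$0.70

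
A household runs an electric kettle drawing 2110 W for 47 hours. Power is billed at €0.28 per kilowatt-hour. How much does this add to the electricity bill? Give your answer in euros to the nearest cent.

€27.77

Energy = 2.11 kW × 47 h = 99.17 kWh
Cost = 99.17 kWh × €0.28/kWh = €27.77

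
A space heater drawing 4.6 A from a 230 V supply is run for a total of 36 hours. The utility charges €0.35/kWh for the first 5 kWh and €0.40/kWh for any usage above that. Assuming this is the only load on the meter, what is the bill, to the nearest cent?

€14.99

Power = 4.6 A × 230 V = 1058 W = 1.058 kW
Energy = 1.058 kW × 36 h = 38.088 kWh
Tier 1 (0–5 kWh): 5 × €0.35 = €1.75
Above 5 kWh: 33.088 × €0.40 = €13.2352
Bill = €14.99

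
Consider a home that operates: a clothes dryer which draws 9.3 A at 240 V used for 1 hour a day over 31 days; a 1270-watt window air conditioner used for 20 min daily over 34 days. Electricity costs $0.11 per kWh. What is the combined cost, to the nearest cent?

clothes dryer: Power = 9.3 A × 240 V = 2232 W = 2.232 kW
clothes dryer: Runtime = 1 h/day × 31 days = 31 h
clothes dryer: 2.232 kW × 31 h = 69.192 kWh
window air conditioner: Runtime = 20 min × 34 = 680 min = 11.333333… h
window air conditioner: 1.27 kW × 11.333333… h = 14.393333… kWh
Total energy = 83.585333… kWh
Cost = 83.585333… × $0.11 = $9.19

$9.19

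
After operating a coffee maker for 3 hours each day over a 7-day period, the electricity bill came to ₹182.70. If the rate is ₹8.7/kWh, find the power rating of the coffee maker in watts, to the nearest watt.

1000 W

Energy = ₹182.70 ÷ ₹8.7/kWh = 21 kWh
Runtime = 3 h/day × 7 days = 21 h
Power = 21 kWh ÷ 21 h = 1 kW = 1000 W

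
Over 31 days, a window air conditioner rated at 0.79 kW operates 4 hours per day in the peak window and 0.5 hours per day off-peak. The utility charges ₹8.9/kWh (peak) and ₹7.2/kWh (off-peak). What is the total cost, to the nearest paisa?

₹960.01

Peak energy = 0.79 kW × 4 h × 31 = 97.96 kWh
Off-peak energy = 0.79 kW × 0.5 h × 31 = 12.245 kWh
Cost = 97.96 × ₹8.9 + 12.245 × ₹7.2 = ₹871.844 + ₹88.164 = ₹960.01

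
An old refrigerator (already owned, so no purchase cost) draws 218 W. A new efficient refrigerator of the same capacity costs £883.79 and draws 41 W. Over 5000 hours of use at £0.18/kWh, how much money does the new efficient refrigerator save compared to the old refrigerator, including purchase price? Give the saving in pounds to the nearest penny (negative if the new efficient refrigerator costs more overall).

old refrigerator: £0.00 + (218/1000) kW × 5000 h × £0.18 = £0.00 + £196.2 = £196.2
new efficient refrigerator: £883.79 + (41/1000) kW × 5000 h × £0.18 = £883.79 + £36.9 = £920.69
Saving = £196.2 − £920.69 = −£724.49

-£724.49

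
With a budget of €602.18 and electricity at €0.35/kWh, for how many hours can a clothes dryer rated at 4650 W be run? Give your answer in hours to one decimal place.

Energy available = €602.18 ÷ €0.35/kWh = 1720.5143 kWh
Hours = 1720.5143 kWh ÷ 4.65 kW = 370.0 h

370.0 h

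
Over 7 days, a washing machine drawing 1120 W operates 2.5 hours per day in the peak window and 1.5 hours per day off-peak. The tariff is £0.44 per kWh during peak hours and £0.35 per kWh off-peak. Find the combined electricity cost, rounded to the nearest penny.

Peak energy = 1.12 kW × 2.5 h × 7 = 19.6 kWh
Off-peak energy = 1.12 kW × 1.5 h × 7 = 11.76 kWh
Cost = 19.6 × £0.44 + 11.76 × £0.35 = £8.624 + £4.116 = £12.74

£12.74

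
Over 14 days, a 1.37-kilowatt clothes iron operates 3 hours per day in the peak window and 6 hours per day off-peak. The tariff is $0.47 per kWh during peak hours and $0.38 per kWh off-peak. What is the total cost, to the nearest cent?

$70.77

Peak energy = 1.37 kW × 3 h × 14 = 57.54 kWh
Off-peak energy = 1.37 kW × 6 h × 14 = 115.08 kWh
Cost = 57.54 × $0.47 + 115.08 × $0.38 = $27.0438 + $43.7304 = $70.77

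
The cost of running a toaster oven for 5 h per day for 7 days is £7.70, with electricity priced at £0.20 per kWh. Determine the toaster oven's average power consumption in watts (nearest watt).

Energy = £7.70 ÷ £0.20/kWh = 38.5 kWh
Runtime = 5 h/day × 7 days = 35 h
Power = 38.5 kWh ÷ 35 h = 1.1 kW = 1100 W

1100 W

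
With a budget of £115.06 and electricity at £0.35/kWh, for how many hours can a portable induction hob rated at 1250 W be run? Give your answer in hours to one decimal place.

Energy available = £115.06 ÷ £0.35/kWh = 328.7429 kWh
Hours = 328.7429 kWh ÷ 1.25 kW = 263.0 h

263.0 h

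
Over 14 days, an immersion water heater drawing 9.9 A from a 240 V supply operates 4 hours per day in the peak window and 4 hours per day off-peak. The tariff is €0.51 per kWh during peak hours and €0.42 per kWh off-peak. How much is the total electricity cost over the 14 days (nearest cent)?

Power = 9.9 A × 240 V = 2376 W = 2.376 kW
Peak energy = 2.376 kW × 4 h × 14 = 133.056 kWh
Off-peak energy = 2.376 kW × 4 h × 14 = 133.056 kWh
Cost = 133.056 × €0.51 + 133.056 × €0.42 = €67.85856 + €55.88352 = €123.74

€123.74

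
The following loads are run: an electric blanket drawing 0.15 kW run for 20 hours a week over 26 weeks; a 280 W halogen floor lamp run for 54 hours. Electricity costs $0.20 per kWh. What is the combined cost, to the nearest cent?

electric blanket: Runtime = 20 h/week × 26 weeks = 520 h
electric blanket: 0.15 kW × 520 h = 78 kWh
halogen floor lamp: 0.28 kW × 54 h = 15.12 kWh
Total energy = 93.12 kWh
Cost = 93.12 × $0.20 = $18.62

$18.62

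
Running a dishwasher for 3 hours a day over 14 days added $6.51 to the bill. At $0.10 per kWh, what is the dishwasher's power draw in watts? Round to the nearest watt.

1550 W

Energy = $6.51 ÷ $0.10/kWh = 65.1 kWh
Runtime = 3 h/day × 14 days = 42 h
Power = 65.1 kWh ÷ 42 h = 1.55 kW = 1550 W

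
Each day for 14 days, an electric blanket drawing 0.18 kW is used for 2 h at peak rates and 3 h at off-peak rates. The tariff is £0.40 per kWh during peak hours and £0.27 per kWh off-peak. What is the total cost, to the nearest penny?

£4.06

Peak energy = 0.18 kW × 2 h × 14 = 5.04 kWh
Off-peak energy = 0.18 kW × 3 h × 14 = 7.56 kWh
Cost = 5.04 × £0.40 + 7.56 × £0.27 = £2.016 + £2.0412 = £4.06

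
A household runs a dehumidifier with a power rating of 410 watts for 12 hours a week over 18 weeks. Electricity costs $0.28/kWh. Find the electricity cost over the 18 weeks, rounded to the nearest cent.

Runtime = 12 h/week × 18 weeks = 216 h
Energy = 0.41 kW × 216 h = 88.56 kWh
Cost = 88.56 kWh × $0.28/kWh = $24.80

$24.80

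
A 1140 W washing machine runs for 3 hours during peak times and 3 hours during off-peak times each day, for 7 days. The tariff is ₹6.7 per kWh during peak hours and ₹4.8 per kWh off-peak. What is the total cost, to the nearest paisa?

₹275.31

Peak energy = 1.14 kW × 3 h × 7 = 23.94 kWh
Off-peak energy = 1.14 kW × 3 h × 7 = 23.94 kWh
Cost = 23.94 × ₹6.7 + 23.94 × ₹4.8 = ₹160.398 + ₹114.912 = ₹275.31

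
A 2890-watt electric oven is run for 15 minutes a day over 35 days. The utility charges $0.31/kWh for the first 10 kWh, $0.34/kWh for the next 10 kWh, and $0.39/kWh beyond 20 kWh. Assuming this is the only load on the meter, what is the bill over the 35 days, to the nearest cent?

Runtime = 15 min × 35 = 525 min = 8.75 h
Energy = 2.89 kW × 8.75 h = 25.2875 kWh
Tier 1 (0–10 kWh): 10 × $0.31 = $3.1
Tier 2 (10–20 kWh): 10 × $0.34 = $3.4
Above 20 kWh: 5.2875 × $0.39 = $2.062125
Bill = $8.56

$8.56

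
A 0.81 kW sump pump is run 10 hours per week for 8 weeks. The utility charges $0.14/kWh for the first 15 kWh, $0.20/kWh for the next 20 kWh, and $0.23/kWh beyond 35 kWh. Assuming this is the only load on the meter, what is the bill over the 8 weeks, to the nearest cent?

$12.95

Runtime = 10 h/week × 8 weeks = 80 h
Energy = 0.81 kW × 80 h = 64.8 kWh
Tier 1 (0–15 kWh): 15 × $0.14 = $2.1
Tier 2 (15–35 kWh): 20 × $0.20 = $4
Above 35 kWh: 29.8 × $0.23 = $6.854
Bill = $12.95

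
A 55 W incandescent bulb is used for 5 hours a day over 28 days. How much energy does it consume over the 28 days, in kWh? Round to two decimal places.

Runtime = 5 h/day × 28 days = 140 h
Energy = 0.055 kW × 140 h = 7.7 kWh

7.70 kWh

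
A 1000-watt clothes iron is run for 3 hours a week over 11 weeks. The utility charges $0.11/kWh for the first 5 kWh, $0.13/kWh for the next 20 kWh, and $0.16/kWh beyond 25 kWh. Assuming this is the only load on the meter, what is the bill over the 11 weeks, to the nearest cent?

Runtime = 3 h/week × 11 weeks = 33 h
Energy = 1 kW × 33 h = 33 kWh
Tier 1 (0–5 kWh): 5 × $0.11 = $0.55
Tier 2 (5–25 kWh): 20 × $0.13 = $2.6
Above 25 kWh: 8 × $0.16 = $1.28
Bill = $4.43

$4.43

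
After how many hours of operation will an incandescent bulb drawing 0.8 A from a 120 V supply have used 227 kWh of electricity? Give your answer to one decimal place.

2364.6 h

Power = 0.8 A × 120 V = 96 W = 0.096 kW
Hours = 227 kWh ÷ 0.096 kW = 2364.6 h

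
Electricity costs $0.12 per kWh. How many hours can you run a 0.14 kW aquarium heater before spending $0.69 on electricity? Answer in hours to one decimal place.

Energy available = $0.69 ÷ $0.12/kWh = 5.75 kWh
Hours = 5.75 kWh ÷ 0.14 kW = 41.1 h

41.1 h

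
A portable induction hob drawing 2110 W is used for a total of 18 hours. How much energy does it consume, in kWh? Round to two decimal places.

Energy = 2.11 kW × 18 h = 37.98 kWh

37.98 kWh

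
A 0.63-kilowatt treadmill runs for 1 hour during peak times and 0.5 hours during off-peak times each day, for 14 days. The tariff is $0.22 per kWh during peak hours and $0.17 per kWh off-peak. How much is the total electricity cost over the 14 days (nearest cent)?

$2.69

Peak energy = 0.63 kW × 1 h × 14 = 8.82 kWh
Off-peak energy = 0.63 kW × 0.5 h × 14 = 4.41 kWh
Cost = 8.82 × $0.22 + 4.41 × $0.17 = $1.9404 + $0.7497 = $2.69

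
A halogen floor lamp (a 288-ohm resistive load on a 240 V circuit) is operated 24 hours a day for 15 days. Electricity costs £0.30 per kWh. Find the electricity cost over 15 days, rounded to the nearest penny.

£21.60

Power = V²/R = 240²/288 = 200 W = 0.2 kW
Runtime = 24 h × 15 = 360 h
Energy = 0.2 kW × 360 h = 72 kWh
Cost = 72 kWh × £0.30/kWh = £21.60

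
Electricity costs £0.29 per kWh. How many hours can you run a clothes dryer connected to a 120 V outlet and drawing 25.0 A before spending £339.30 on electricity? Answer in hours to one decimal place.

Power = 25.0 A × 120 V = 3000 W = 3 kW
Energy available = £339.30 ÷ £0.29/kWh = 1170 kWh
Hours = 1170 kWh ÷ 3 kW = 390.0 h

390.0 h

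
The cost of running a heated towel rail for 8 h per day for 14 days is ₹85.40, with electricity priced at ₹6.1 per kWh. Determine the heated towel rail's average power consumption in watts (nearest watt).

Energy = ₹85.40 ÷ ₹6.1/kWh = 14 kWh
Runtime = 8 h/day × 14 days = 112 h
Power = 14 kWh ÷ 112 h = 0.125 kW = 125 W

125 W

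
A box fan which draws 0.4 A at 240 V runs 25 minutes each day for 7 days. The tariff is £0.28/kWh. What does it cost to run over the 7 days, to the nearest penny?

£0.08

Power = 0.4 A × 240 V = 96 W = 0.096 kW
Runtime = 25 min × 7 = 175 min = 2.916666… h
Energy = 0.096 kW × 2.916666… h = 0.28 kWh
Cost = 0.28 kWh × £0.28/kWh = £0.08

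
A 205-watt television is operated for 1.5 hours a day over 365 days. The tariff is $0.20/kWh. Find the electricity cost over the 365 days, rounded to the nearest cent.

$22.45

Runtime = 1.5 h/day × 365 days = 547.5 h
Energy = 0.205 kW × 547.5 h = 112.2375 kWh
Cost = 112.2375 kWh × $0.20/kWh = $22.45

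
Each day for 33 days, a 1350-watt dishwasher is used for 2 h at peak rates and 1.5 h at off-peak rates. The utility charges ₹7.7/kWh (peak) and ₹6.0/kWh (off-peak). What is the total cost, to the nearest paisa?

₹1087.02

Peak energy = 1.35 kW × 2 h × 33 = 89.1 kWh
Off-peak energy = 1.35 kW × 1.5 h × 33 = 66.825 kWh
Cost = 89.1 × ₹7.7 + 66.825 × ₹6.0 = ₹686.07 + ₹400.95 = ₹1087.02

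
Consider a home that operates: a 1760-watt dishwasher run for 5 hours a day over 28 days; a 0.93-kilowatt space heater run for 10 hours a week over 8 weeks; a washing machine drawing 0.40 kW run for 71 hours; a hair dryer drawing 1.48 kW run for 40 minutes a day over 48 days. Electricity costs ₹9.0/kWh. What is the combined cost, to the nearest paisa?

dishwasher: Runtime = 5 h/day × 28 days = 140 h
dishwasher: 1.76 kW × 140 h = 246.4 kWh
space heater: Runtime = 10 h/week × 8 weeks = 80 h
space heater: 0.93 kW × 80 h = 74.4 kWh
washing machine: 0.4 kW × 71 h = 28.4 kWh
hair dryer: Runtime = 40 min × 48 = 1920 min = 32 h
hair dryer: 1.48 kW × 32 h = 47.36 kWh
Total energy = 396.56 kWh
Cost = 396.56 × ₹9.0 = ₹3569.04

₹3569.04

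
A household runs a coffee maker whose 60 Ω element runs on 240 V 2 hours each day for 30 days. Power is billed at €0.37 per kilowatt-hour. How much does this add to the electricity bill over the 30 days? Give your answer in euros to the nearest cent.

€21.31

Power = V²/R = 240²/60 = 960 W = 0.96 kW
Runtime = 2 h/day × 30 days = 60 h
Energy = 0.96 kW × 60 h = 57.6 kWh
Cost = 57.6 kWh × €0.37/kWh = €21.31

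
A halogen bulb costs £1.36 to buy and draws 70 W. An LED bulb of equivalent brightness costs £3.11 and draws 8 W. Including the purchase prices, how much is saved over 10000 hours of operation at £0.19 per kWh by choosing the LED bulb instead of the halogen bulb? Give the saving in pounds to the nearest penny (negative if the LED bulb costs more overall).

£116.05

halogen bulb: £1.36 + (70/1000) kW × 10000 h × £0.19 = £1.36 + £133 = £134.36
LED bulb: £3.11 + (8/1000) kW × 10000 h × £0.19 = £3.11 + £15.2 = £18.31
Saving = £134.36 − £18.31 = £116.05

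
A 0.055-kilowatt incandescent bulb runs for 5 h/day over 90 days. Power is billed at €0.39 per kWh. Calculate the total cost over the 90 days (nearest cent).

Runtime = 5 h/day × 90 days = 450 h
Energy = 0.055 kW × 450 h = 24.75 kWh
Cost = 24.75 kWh × €0.39/kWh = €9.65

€9.65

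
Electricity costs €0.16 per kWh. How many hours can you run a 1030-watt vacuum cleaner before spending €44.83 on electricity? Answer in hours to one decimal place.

Energy available = €44.83 ÷ €0.16/kWh = 280.1875 kWh
Hours = 280.1875 kWh ÷ 1.03 kW = 272.0 h

272.0 h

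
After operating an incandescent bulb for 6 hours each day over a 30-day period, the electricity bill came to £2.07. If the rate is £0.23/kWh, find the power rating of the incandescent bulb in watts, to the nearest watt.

Energy = £2.07 ÷ £0.23/kWh = 9 kWh
Runtime = 6 h/day × 30 days = 180 h
Power = 9 kWh ÷ 180 h = 0.05 kW = 50 W

50 W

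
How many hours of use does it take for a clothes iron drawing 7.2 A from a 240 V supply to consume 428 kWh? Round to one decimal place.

247.7 h

Power = 7.2 A × 240 V = 1728 W = 1.728 kW
Hours = 428 kWh ÷ 1.728 kW = 247.7 h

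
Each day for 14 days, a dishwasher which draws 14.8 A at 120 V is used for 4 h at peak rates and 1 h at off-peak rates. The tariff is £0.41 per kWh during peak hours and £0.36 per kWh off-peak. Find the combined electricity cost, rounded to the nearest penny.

£49.73

Power = 14.8 A × 120 V = 1776 W = 1.776 kW
Peak energy = 1.776 kW × 4 h × 14 = 99.456 kWh
Off-peak energy = 1.776 kW × 1 h × 14 = 24.864 kWh
Cost = 99.456 × £0.41 + 24.864 × £0.36 = £40.77696 + £8.95104 = £49.73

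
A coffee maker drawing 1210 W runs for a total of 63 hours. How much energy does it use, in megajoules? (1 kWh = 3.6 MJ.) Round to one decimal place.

Energy = 1.21 kW × 63 h = 76.23 kWh
= 76.23 × 3.6 MJ = 274.4 MJ

274.4 MJ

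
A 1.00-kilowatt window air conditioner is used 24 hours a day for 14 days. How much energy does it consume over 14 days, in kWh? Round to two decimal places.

336.00 kWh

Runtime = 24 h × 14 = 336 h
Energy = 1 kW × 336 h = 336 kWh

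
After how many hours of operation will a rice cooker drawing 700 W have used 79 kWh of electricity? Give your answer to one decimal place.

112.9 h

Hours = 79 kWh ÷ 0.7 kW = 112.9 h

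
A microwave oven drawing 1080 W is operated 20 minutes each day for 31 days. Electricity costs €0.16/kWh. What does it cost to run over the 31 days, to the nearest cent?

Runtime = 20 min × 31 = 620 min = 10.333333… h
Energy = 1.08 kW × 10.333333… h = 11.16 kWh
Cost = 11.16 kWh × €0.16/kWh = €1.79

€1.79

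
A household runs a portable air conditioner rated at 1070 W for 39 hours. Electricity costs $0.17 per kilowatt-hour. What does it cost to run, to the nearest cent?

$7.09

Energy = 1.07 kW × 39 h = 41.73 kWh
Cost = 41.73 kWh × $0.17/kWh = $7.09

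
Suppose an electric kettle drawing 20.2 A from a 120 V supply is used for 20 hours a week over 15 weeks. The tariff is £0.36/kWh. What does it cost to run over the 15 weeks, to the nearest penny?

Power = 20.2 A × 120 V = 2424 W = 2.424 kW
Runtime = 20 h/week × 15 weeks = 300 h
Energy = 2.424 kW × 300 h = 727.2 kWh
Cost = 727.2 kWh × £0.36/kWh = £261.79

£261.79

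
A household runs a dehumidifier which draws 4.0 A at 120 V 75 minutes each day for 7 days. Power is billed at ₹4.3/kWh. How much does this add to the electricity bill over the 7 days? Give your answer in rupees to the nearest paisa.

₹18.06

Power = 4.0 A × 120 V = 480 W = 0.48 kW
Runtime = 75 min × 7 = 525 min = 8.75 h
Energy = 0.48 kW × 8.75 h = 4.2 kWh
Cost = 4.2 kWh × ₹4.3/kWh = ₹18.06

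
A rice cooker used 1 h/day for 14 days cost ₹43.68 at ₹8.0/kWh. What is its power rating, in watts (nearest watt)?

390 W

Energy = ₹43.68 ÷ ₹8.0/kWh = 5.46 kWh
Runtime = 1 h/day × 14 days = 14 h
Power = 5.46 kWh ÷ 14 h = 0.39 kW = 390 W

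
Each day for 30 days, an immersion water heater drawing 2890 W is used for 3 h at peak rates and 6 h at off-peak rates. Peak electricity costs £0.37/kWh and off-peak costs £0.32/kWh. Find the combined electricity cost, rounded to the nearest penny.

£262.70

Peak energy = 2.89 kW × 3 h × 30 = 260.1 kWh
Off-peak energy = 2.89 kW × 6 h × 30 = 520.2 kWh
Cost = 260.1 × £0.37 + 520.2 × £0.32 = £96.237 + £166.464 = £262.70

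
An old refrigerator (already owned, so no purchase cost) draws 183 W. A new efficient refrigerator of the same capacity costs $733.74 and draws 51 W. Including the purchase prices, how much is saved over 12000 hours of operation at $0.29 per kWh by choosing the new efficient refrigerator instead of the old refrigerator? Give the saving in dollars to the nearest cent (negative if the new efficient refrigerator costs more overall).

old refrigerator: $0.00 + (183/1000) kW × 12000 h × $0.29 = $0.00 + $636.84 = $636.84
new efficient refrigerator: $733.74 + (51/1000) kW × 12000 h × $0.29 = $733.74 + $177.48 = $911.22
Saving = $636.84 − $911.22 = −$274.38

-$274.38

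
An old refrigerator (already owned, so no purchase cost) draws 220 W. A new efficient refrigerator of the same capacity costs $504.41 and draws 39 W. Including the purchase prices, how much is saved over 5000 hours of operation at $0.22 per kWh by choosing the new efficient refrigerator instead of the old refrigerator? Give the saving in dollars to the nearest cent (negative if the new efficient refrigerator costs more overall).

old refrigerator: $0.00 + (220/1000) kW × 5000 h × $0.22 = $0.00 + $242 = $242
new efficient refrigerator: $504.41 + (39/1000) kW × 5000 h × $0.22 = $504.41 + $42.9 = $547.31
Saving = $242 − $547.31 = −$305.31

-$305.31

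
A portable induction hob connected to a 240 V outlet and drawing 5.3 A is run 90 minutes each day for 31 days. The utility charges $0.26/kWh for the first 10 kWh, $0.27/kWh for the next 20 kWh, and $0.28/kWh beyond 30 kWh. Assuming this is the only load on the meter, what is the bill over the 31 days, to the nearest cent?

$16.16

Power = 5.3 A × 240 V = 1272 W = 1.272 kW
Runtime = 90 min × 31 = 2790 min = 46.5 h
Energy = 1.272 kW × 46.5 h = 59.148 kWh
Tier 1 (0–10 kWh): 10 × $0.26 = $2.6
Tier 2 (10–30 kWh): 20 × $0.27 = $5.4
Above 30 kWh: 29.148 × $0.28 = $8.16144
Bill = $16.16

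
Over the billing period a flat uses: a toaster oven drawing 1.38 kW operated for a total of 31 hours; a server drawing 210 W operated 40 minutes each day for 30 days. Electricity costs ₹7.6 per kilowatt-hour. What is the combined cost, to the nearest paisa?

₹357.05

toaster oven: 1.38 kW × 31 h = 42.78 kWh
server: Runtime = 40 min × 30 = 1200 min = 20 h
server: 0.21 kW × 20 h = 4.2 kWh
Total energy = 46.98 kWh
Cost = 46.98 × ₹7.6 = ₹357.05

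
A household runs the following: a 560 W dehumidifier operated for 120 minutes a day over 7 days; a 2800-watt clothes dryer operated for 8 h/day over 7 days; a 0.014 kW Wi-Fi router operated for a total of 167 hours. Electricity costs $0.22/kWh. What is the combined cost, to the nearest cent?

dehumidifier: Runtime = 120 min × 7 = 840 min = 14 h
dehumidifier: 0.56 kW × 14 h = 7.84 kWh
clothes dryer: Runtime = 8 h/day × 7 days = 56 h
clothes dryer: 2.8 kW × 56 h = 156.8 kWh
Wi-Fi router: 0.014 kW × 167 h = 2.338 kWh
Total energy = 166.978 kWh
Cost = 166.978 × $0.22 = $36.74

$36.74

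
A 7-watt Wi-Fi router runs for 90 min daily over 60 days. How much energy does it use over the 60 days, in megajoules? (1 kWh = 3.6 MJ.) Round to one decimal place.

2.3 MJ

Runtime = 90 min × 60 = 5400 min = 90 h
Energy = 0.007 kW × 90 h = 0.63 kWh
= 0.63 × 3.6 MJ = 2.3 MJ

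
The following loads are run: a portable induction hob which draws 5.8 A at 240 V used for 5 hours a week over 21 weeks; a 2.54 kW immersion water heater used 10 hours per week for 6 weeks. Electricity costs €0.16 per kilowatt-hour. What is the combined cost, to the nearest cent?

portable induction hob: Power = 5.8 A × 240 V = 1392 W = 1.392 kW
portable induction hob: Runtime = 5 h/week × 21 weeks = 105 h
portable induction hob: 1.392 kW × 105 h = 146.16 kWh
immersion water heater: Runtime = 10 h/week × 6 weeks = 60 h
immersion water heater: 2.54 kW × 60 h = 152.4 kWh
Total energy = 298.56 kWh
Cost = 298.56 × €0.16 = €47.77

€47.77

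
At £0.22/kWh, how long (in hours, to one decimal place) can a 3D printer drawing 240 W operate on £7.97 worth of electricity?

150.9 h

Energy available = £7.97 ÷ £0.22/kWh = 36.2273 kWh
Hours = 36.2273 kWh ÷ 0.24 kW = 150.9 h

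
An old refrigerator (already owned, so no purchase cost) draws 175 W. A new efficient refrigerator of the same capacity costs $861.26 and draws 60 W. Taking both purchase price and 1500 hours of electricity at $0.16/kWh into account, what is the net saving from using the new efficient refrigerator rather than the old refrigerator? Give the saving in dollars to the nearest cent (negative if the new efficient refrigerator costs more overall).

old refrigerator: $0.00 + (175/1000) kW × 1500 h × $0.16 = $0.00 + $42 = $42
new efficient refrigerator: $861.26 + (60/1000) kW × 1500 h × $0.16 = $861.26 + $14.4 = $875.66
Saving = $42 − $875.66 = −$833.66

-$833.66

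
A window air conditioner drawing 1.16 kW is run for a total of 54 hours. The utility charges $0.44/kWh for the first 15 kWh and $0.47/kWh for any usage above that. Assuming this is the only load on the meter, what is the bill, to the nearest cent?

$28.99

Energy = 1.16 kW × 54 h = 62.64 kWh
Tier 1 (0–15 kWh): 15 × $0.44 = $6.6
Above 15 kWh: 47.64 × $0.47 = $22.3908
Bill = $28.99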